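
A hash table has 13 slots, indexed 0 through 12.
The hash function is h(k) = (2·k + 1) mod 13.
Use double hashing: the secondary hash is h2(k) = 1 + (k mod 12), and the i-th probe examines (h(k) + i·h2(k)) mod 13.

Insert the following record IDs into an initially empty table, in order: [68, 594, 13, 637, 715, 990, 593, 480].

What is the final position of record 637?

3

68: h=7 → slot 7
594: h=6 → slot 6
13: h=1 → slot 1
637: h=1, h2=2, probe 1,3 → slot 3
715: h=1, h2=8, probe 1,9 → slot 9
990: h=5 → slot 5
593: h=4 → slot 4
480: h=12 → slot 12
Table: [—, 13, —, 637, 593, 990, 594, 68, —, 715, —, —, 480]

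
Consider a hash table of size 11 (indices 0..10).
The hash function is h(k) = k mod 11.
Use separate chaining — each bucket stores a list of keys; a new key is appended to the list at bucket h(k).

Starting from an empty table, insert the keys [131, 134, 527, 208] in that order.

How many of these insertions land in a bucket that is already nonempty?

131 → bucket 10
134 → bucket 2
527 → bucket 10 (collision)
208 → bucket 10 (collision)
Final buckets:
0: _
1: _
2: 134
3: _
4: _
5: _
6: _
7: _
8: _
9: _
10: 131 -> 527 -> 208

2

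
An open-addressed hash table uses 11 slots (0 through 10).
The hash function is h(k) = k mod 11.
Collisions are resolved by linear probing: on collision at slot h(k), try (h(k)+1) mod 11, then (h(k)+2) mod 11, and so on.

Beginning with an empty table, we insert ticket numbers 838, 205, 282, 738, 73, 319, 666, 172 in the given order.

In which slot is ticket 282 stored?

8

838 hashes to 2; slot 2 is free → place at 2.
205 hashes to 7; slot 7 is free → place at 7.
282 hashes to 7; 7 taken → place at 8.
738 hashes to 1; slot 1 is free → place at 1.
73 hashes to 7; 7,8 taken → place at 9.
319 hashes to 0; slot 0 is free → place at 0.
666 hashes to 6; slot 6 is free → place at 6.
172 hashes to 7; 7,8,9 taken → place at 10.
Table: [319, 738, 838, -, -, -, 666, 205, 282, 73, 172]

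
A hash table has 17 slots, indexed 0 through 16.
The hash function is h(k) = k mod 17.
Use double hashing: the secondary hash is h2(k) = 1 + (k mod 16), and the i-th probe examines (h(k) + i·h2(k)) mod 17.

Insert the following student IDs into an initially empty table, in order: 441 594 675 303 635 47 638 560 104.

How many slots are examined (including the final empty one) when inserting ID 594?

2

Insert 441: h=16, slot 16 empty → index 16.
Insert 594: h=16, h2=3, slot 16 occupied → index 2.
Insert 675: h=12, slot 12 empty → index 12.
Insert 303: h=14, slot 14 empty → index 14.
Insert 635: h=6, slot 6 empty → index 6.
Insert 47: h=13, slot 13 empty → index 13.
Insert 638: h=9, slot 9 empty → index 9.
Insert 560: h=16, h2=1, slot 16 occupied → index 0.
Insert 104: h=2, h2=9, slot 2 occupied → index 11.
Table: [560, ., 594, ., ., ., 635, ., ., 638, ., 104, 675, 47, 303, ., 441]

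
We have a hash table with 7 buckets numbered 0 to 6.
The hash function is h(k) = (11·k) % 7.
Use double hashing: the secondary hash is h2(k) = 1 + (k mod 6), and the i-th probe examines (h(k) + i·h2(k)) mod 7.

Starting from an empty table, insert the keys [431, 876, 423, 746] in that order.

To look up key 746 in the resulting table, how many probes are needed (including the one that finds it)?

431 hashes to 2; slot 2 is free -> place at 2.
876 hashes to 4; slot 4 is free -> place at 4.
423 hashes to 5; slot 5 is free -> place at 5.
746 hashes to 2, h2=3; 2,5 taken -> place at 1.
Table: [—, 746, 431, —, 876, 423, —]
Lookup 746: h=2, h2=3, probe 2,5,1 → found at 1.

3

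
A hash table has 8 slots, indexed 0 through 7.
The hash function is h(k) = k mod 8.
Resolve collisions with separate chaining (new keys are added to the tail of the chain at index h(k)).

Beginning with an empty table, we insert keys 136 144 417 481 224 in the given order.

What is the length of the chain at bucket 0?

Insert 136: h=0, bucket 0 empty → new chain.
Insert 144: h=0, bucket 0 nonempty → append to chain.
Insert 417: h=1, bucket 1 empty → new chain.
Insert 481: h=1, bucket 1 nonempty → append to chain.
Insert 224: h=0, bucket 0 nonempty → append to chain.
Final buckets:
0: 136 -> 144 -> 224
1: 417 -> 481
2: ∅
3: ∅
4: ∅
5: ∅
6: ∅
7: ∅

3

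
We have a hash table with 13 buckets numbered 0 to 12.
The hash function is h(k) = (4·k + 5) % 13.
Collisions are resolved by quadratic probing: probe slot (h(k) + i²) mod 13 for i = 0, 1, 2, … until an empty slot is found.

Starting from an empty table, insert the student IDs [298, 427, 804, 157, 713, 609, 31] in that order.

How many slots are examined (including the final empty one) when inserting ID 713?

4

Insert 298: h=1, slot 1 empty -> index 1.
Insert 427: h=10, slot 10 empty -> index 10.
Insert 804: h=10, slot 10 occupied -> index 11.
Insert 157: h=9, slot 9 empty -> index 9.
Insert 713: h=10, slots 10,11,1 occupied -> index 6.
Insert 609: h=10, slots 10,11,1,6 occupied -> index 0.
Insert 31: h=12, slot 12 empty -> index 12.
Table: [609, 298, ∅, ∅, ∅, ∅, 713, ∅, ∅, 157, 427, 804, 31]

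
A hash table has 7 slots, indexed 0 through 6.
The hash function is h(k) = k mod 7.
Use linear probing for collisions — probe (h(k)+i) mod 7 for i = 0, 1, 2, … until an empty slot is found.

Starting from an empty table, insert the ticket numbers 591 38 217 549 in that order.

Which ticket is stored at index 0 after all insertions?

591: h=3 => slot 3
38: h=3, probe 3,4 => slot 4
217: h=0 => slot 0
549: h=3, probe 3,4,5 => slot 5
Table: [217, _, _, 591, 38, 549, _]

217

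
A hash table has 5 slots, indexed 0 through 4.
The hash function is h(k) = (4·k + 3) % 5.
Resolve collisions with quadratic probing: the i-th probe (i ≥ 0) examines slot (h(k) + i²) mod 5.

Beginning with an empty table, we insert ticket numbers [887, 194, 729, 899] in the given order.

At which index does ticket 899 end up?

3

887 hashes to 1; slot 1 is free -> place at 1.
194 hashes to 4; slot 4 is free -> place at 4.
729 hashes to 4; 4 taken -> place at 0.
899 hashes to 4; 4,0 taken -> place at 3.
Table: [729, 887, -, 899, 194]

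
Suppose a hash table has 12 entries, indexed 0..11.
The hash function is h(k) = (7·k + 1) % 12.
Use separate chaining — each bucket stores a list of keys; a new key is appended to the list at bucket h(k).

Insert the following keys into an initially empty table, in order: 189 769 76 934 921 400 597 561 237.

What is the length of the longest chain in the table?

5

189 → bucket 4
769 → bucket 8
76 → bucket 5
934 → bucket 11
921 → bucket 4 (collision)
400 → bucket 5 (collision)
597 → bucket 4 (collision)
561 → bucket 4 (collision)
237 → bucket 4 (collision)
Final buckets:
0: .
1: .
2: .
3: .
4: 189 -> 921 -> 597 -> 561 -> 237
5: 76 -> 400
6: .
7: .
8: 769
9: .
10: .
11: 934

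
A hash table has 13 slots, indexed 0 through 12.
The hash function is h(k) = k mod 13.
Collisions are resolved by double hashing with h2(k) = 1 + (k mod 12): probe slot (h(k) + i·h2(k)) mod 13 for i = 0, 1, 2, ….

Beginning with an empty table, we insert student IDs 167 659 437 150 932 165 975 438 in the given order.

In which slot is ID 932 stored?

167: h=11 → slot 11
659: h=9 → slot 9
437: h=8 → slot 8
150: h=7 → slot 7
932: h=9, h2=9, probe 9,5 → slot 5
165: h=9, h2=10, probe 9,6 → slot 6
975: h=0 → slot 0
438: h=9, h2=7, probe 9,3 → slot 3
Table: [975, _, _, 438, _, 932, 165, 150, 437, 659, _, 167, _]

5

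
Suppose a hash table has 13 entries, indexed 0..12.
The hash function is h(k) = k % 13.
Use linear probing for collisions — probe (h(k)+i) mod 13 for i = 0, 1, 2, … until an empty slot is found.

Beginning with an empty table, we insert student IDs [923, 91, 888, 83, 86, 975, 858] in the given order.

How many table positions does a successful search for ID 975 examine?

3

923 hashes to 0; slot 0 is free => place at 0.
91 hashes to 0; 0 taken => place at 1.
888 hashes to 4; slot 4 is free => place at 4.
83 hashes to 5; slot 5 is free => place at 5.
86 hashes to 8; slot 8 is free => place at 8.
975 hashes to 0; 0,1 taken => place at 2.
858 hashes to 0; 0,1,2 taken => place at 3.
Table: [923, 91, 975, 858, 888, 83, _, _, 86, _, _, _, _]
Lookup 975: h=0, probe 0,1,2 → found at 2.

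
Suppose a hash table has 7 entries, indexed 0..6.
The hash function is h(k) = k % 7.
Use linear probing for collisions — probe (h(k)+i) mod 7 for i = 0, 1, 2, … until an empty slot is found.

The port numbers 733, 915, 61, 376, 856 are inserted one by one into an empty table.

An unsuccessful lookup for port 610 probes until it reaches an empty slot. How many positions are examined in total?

3

Insert 733: h=5, slot 5 empty -> index 5.
Insert 915: h=5, slot 5 occupied -> index 6.
Insert 61: h=5, slots 5,6 occupied -> index 0.
Insert 376: h=5, slots 5,6,0 occupied -> index 1.
Insert 856: h=2, slot 2 empty -> index 2.
Table: [61, 376, 856, ∅, ∅, 733, 915]
Lookup 610: h=1, probe 1,2,3 → slot 3 empty, not found.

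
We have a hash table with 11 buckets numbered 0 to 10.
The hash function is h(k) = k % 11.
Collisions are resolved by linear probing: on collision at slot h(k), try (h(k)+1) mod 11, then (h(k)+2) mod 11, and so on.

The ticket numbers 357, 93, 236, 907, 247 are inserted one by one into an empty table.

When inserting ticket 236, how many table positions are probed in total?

3

Insert 357: h=5, slot 5 empty -> index 5.
Insert 93: h=5, slot 5 occupied -> index 6.
Insert 236: h=5, slots 5,6 occupied -> index 7.
Insert 907: h=5, slots 5,6,7 occupied -> index 8.
Insert 247: h=5, slots 5,6,7,8 occupied -> index 9.
Table: [∅, ∅, ∅, ∅, ∅, 357, 93, 236, 907, 247, ∅]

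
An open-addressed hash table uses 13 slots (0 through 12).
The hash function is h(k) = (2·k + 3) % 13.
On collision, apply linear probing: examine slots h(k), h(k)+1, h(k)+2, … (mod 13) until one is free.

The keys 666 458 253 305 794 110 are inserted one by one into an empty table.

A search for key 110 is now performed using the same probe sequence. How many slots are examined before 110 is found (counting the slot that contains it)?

3

666: h=9 → slot 9
458: h=9, probe 9,10 → slot 10
253: h=2 → slot 2
305: h=2, probe 2,3 → slot 3
794: h=5 → slot 5
110: h=2, probe 2,3,4 → slot 4
Table: [∅, ∅, 253, 305, 110, 794, ∅, ∅, ∅, 666, 458, ∅, ∅]
Lookup 110: h=2, probe 2,3,4 → found at 4.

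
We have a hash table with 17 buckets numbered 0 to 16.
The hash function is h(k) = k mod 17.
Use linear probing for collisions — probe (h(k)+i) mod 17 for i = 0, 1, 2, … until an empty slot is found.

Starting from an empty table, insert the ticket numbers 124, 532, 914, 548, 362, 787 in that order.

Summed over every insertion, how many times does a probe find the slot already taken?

124: h=5 => slot 5
532: h=5, probe 5,6 => slot 6
914: h=13 => slot 13
548: h=4 => slot 4
362: h=5, probe 5,6,7 => slot 7
787: h=5, probe 5,6,7,8 => slot 8
Table: [-, -, -, -, 548, 124, 532, 362, 787, -, -, -, -, 914, -, -, -]

6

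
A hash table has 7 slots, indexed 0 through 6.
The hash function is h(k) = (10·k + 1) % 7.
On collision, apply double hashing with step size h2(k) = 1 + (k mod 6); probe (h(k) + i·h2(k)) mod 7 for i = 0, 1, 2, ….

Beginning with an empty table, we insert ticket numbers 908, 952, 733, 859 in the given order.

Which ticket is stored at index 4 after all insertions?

733

Insert 908: h=2, slot 2 empty -> index 2.
Insert 952: h=1, slot 1 empty -> index 1.
Insert 733: h=2, h2=2, slot 2 occupied -> index 4.
Insert 859: h=2, h2=2, slots 2,4 occupied -> index 6.
Table: [-, 952, 908, -, 733, -, 859]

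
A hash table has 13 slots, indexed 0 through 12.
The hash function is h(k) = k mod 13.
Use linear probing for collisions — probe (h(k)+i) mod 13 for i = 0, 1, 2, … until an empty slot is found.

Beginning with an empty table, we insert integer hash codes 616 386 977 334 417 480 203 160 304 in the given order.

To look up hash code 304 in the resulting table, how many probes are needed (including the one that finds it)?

616 hashes to 5; slot 5 is free => place at 5.
386 hashes to 9; slot 9 is free => place at 9.
977 hashes to 2; slot 2 is free => place at 2.
334 hashes to 9; 9 taken => place at 10.
417 hashes to 1; slot 1 is free => place at 1.
480 hashes to 12; slot 12 is free => place at 12.
203 hashes to 8; slot 8 is free => place at 8.
160 hashes to 4; slot 4 is free => place at 4.
304 hashes to 5; 5 taken => place at 6.
Table: [-, 417, 977, -, 160, 616, 304, -, 203, 386, 334, -, 480]
Lookup 304: h=5, probe 5,6 → found at 6.

2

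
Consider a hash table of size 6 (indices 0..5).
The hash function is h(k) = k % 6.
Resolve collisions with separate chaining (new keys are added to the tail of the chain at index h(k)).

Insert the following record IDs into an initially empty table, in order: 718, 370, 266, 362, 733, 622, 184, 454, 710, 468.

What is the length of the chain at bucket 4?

718 → bucket 4
370 → bucket 4 (collision)
266 → bucket 2
362 → bucket 2 (collision)
733 → bucket 1
622 → bucket 4 (collision)
184 → bucket 4 (collision)
454 → bucket 4 (collision)
710 → bucket 2 (collision)
468 → bucket 0
Final buckets:
0: 468
1: 733
2: 266 -> 362 -> 710
3: .
4: 718 -> 370 -> 622 -> 184 -> 454
5: .

5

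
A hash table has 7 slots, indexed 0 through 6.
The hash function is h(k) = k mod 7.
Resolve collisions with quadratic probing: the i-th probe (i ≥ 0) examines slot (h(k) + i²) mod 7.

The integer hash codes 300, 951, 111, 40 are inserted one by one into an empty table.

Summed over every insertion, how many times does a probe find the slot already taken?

3

Insert 300: h=6, slot 6 empty → index 6.
Insert 951: h=6, slot 6 occupied → index 0.
Insert 111: h=6, slots 6,0 occupied → index 3.
Insert 40: h=5, slot 5 empty → index 5.
Table: [951, -, -, 111, -, 40, 300]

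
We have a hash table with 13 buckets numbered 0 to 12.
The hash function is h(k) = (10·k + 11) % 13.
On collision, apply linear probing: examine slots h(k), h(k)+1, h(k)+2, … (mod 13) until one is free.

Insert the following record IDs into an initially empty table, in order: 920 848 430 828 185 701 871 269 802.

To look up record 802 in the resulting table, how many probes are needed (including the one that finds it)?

920 hashes to 7; slot 7 is free → place at 7.
848 hashes to 2; slot 2 is free → place at 2.
430 hashes to 8; slot 8 is free → place at 8.
828 hashes to 10; slot 10 is free → place at 10.
185 hashes to 2; 2 taken → place at 3.
701 hashes to 1; slot 1 is free → place at 1.
871 hashes to 11; slot 11 is free → place at 11.
269 hashes to 10; 10,11 taken → place at 12.
802 hashes to 10; 10,11,12 taken → place at 0.
Table: [802, 701, 848, 185, —, —, —, 920, 430, —, 828, 871, 269]
Lookup 802: h=10, probe 10,11,12,0 → found at 0.

4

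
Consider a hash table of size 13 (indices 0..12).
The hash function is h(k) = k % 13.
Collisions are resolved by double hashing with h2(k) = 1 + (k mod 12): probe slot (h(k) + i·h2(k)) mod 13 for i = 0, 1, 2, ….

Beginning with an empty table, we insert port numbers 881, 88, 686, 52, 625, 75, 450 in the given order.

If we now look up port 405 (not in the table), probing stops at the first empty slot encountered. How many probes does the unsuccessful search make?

881: h=10 → slot 10
88: h=10, h2=5, probe 10,2 → slot 2
686: h=10, h2=3, probe 10,0 → slot 0
52: h=0, h2=5, probe 0,5 → slot 5
625: h=1 → slot 1
75: h=10, h2=4, probe 10,1,5,9 → slot 9
450: h=8 → slot 8
Table: [686, 625, 88, _, _, 52, _, _, 450, 75, 881, _, _]
Lookup 405: h=2, h2=10, probe 2,12 → slot 12 empty, not found.

2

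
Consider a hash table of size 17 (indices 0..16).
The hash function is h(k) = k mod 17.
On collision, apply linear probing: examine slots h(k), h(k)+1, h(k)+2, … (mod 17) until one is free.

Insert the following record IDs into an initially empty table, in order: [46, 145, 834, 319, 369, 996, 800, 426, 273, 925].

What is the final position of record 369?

Insert 46: h=12, slot 12 empty => index 12.
Insert 145: h=9, slot 9 empty => index 9.
Insert 834: h=1, slot 1 empty => index 1.
Insert 319: h=13, slot 13 empty => index 13.
Insert 369: h=12, slots 12,13 occupied => index 14.
Insert 996: h=10, slot 10 empty => index 10.
Insert 800: h=1, slot 1 occupied => index 2.
Insert 426: h=1, slots 1,2 occupied => index 3.
Insert 273: h=1, slots 1,2,3 occupied => index 4.
Insert 925: h=7, slot 7 empty => index 7.
Table: [-, 834, 800, 426, 273, -, -, 925, -, 145, 996, -, 46, 319, 369, -, -]

14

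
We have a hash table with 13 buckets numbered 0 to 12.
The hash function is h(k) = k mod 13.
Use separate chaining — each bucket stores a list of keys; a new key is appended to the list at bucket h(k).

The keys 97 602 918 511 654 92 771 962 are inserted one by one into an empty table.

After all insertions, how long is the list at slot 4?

4

97 -> bucket 6
602 -> bucket 4
918 -> bucket 8
511 -> bucket 4 (collision)
654 -> bucket 4 (collision)
92 -> bucket 1
771 -> bucket 4 (collision)
962 -> bucket 0
Final buckets:
0: 962
1: 92
2: -
3: -
4: 602 -> 511 -> 654 -> 771
5: -
6: 97
7: -
8: 918
9: -
10: -
11: -
12: -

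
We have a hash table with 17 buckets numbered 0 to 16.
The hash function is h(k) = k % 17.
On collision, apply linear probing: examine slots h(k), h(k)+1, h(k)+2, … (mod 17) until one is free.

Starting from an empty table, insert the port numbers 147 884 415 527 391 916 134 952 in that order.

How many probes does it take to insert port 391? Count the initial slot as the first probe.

Insert 147: h=11, slot 11 empty -> index 11.
Insert 884: h=0, slot 0 empty -> index 0.
Insert 415: h=7, slot 7 empty -> index 7.
Insert 527: h=0, slot 0 occupied -> index 1.
Insert 391: h=0, slots 0,1 occupied -> index 2.
Insert 916: h=15, slot 15 empty -> index 15.
Insert 134: h=15, slot 15 occupied -> index 16.
Insert 952: h=0, slots 0,1,2 occupied -> index 3.
Table: [884, 527, 391, 952, ., ., ., 415, ., ., ., 147, ., ., ., 916, 134]

3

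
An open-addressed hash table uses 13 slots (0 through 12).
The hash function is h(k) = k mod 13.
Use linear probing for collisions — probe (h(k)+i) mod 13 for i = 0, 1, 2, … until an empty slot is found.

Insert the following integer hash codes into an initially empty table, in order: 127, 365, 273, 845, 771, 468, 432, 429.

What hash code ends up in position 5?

432

127 hashes to 10; slot 10 is free => place at 10.
365 hashes to 1; slot 1 is free => place at 1.
273 hashes to 0; slot 0 is free => place at 0.
845 hashes to 0; 0,1 taken => place at 2.
771 hashes to 4; slot 4 is free => place at 4.
468 hashes to 0; 0,1,2 taken => place at 3.
432 hashes to 3; 3,4 taken => place at 5.
429 hashes to 0; 0,1,2,3,4,5 taken => place at 6.
Table: [273, 365, 845, 468, 771, 432, 429, _, _, _, 127, _, _]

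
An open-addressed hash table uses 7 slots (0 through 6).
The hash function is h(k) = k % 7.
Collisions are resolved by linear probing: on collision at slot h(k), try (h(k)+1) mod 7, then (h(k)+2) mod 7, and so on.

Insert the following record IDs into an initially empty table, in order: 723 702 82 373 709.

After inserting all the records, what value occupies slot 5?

82

723 hashes to 2; slot 2 is free → place at 2.
702 hashes to 2; 2 taken → place at 3.
82 hashes to 5; slot 5 is free → place at 5.
373 hashes to 2; 2,3 taken → place at 4.
709 hashes to 2; 2,3,4,5 taken → place at 6.
Table: [., ., 723, 702, 373, 82, 709]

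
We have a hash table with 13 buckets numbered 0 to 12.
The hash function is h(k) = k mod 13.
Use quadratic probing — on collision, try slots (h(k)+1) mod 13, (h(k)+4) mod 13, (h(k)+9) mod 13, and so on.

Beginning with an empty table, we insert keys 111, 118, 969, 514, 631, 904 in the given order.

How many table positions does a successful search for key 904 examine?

111: h=7 → slot 7
118: h=1 → slot 1
969: h=7, probe 7,8 → slot 8
514: h=7, probe 7,8,11 → slot 11
631: h=7, probe 7,8,11,3 → slot 3
904: h=7, probe 7,8,11,3,10 → slot 10
Table: [_, 118, _, 631, _, _, _, 111, 969, _, 904, 514, _]
Lookup 904: h=7, probe 7,8,11,3,10 → found at 10.

5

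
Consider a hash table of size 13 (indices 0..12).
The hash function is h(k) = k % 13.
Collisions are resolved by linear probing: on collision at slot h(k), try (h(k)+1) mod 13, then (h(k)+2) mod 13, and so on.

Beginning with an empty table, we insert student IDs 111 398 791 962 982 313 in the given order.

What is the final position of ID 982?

9

111: h=7 => slot 7
398: h=8 => slot 8
791: h=11 => slot 11
962: h=0 => slot 0
982: h=7, probe 7,8,9 => slot 9
313: h=1 => slot 1
Table: [962, 313, -, -, -, -, -, 111, 398, 982, -, 791, -]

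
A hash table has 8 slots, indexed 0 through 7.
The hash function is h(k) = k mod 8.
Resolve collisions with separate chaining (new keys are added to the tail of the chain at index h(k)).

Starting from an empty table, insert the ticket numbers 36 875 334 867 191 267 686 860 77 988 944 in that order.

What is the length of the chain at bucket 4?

36 → bucket 4
875 → bucket 3
334 → bucket 6
867 → bucket 3 (collision)
191 → bucket 7
267 → bucket 3 (collision)
686 → bucket 6 (collision)
860 → bucket 4 (collision)
77 → bucket 5
988 → bucket 4 (collision)
944 → bucket 0
Final buckets:
0: 944
1: _
2: _
3: 875 -> 867 -> 267
4: 36 -> 860 -> 988
5: 77
6: 334 -> 686
7: 191

3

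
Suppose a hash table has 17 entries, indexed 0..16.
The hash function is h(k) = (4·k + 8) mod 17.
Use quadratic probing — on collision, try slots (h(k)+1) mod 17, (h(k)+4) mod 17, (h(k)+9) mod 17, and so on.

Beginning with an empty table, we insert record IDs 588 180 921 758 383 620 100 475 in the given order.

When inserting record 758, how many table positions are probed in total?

588: h=14 => slot 14
180: h=14, probe 14,15 => slot 15
921: h=3 => slot 3
758: h=14, probe 14,15,1 => slot 1
383: h=10 => slot 10
620: h=6 => slot 6
100: h=0 => slot 0
475: h=4 => slot 4
Table: [100, 758, -, 921, 475, -, 620, -, -, -, 383, -, -, -, 588, 180, -]

3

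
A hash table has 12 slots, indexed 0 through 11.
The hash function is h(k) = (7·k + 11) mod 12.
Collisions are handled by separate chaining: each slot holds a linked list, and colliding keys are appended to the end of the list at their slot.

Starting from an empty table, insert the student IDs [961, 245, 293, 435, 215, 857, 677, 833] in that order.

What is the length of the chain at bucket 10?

5

961 → bucket 6
245 → bucket 10
293 → bucket 10 (collision)
435 → bucket 8
215 → bucket 4
857 → bucket 10 (collision)
677 → bucket 10 (collision)
833 → bucket 10 (collision)
Final buckets:
0: -
1: -
2: -
3: -
4: 215
5: -
6: 961
7: -
8: 435
9: -
10: 245 -> 293 -> 857 -> 677 -> 833
11: -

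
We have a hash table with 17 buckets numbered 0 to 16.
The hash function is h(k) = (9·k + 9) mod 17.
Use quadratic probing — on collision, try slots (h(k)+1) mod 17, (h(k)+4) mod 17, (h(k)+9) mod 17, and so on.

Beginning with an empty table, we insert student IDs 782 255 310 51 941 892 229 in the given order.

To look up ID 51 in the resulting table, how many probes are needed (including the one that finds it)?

3

782: h=9 => slot 9
255: h=9, probe 9,10 => slot 10
310: h=11 => slot 11
51: h=9, probe 9,10,13 => slot 13
941: h=12 => slot 12
892: h=13, probe 13,14 => slot 14
229: h=13, probe 13,14,0 => slot 0
Table: [229, ., ., ., ., ., ., ., ., 782, 255, 310, 941, 51, 892, ., .]
Lookup 51: h=9, probe 9,10,13 → found at 13.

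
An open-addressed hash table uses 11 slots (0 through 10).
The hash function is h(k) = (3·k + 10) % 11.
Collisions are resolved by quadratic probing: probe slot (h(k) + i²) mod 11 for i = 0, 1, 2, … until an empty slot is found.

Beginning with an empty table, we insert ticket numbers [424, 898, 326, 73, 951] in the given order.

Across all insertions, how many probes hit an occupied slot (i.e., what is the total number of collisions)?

Insert 424: h=6, slot 6 empty → index 6.
Insert 898: h=9, slot 9 empty → index 9.
Insert 326: h=9, slot 9 occupied → index 10.
Insert 73: h=9, slots 9,10 occupied → index 2.
Insert 951: h=3, slot 3 empty → index 3.
Table: [—, —, 73, 951, —, —, 424, —, —, 898, 326]

3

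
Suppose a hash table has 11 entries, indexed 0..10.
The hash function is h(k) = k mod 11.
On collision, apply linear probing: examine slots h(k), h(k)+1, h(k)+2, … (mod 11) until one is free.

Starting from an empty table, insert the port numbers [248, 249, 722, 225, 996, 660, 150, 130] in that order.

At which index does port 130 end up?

1

248: h=6 -> slot 6
249: h=7 -> slot 7
722: h=7, probe 7,8 -> slot 8
225: h=5 -> slot 5
996: h=6, probe 6,7,8,9 -> slot 9
660: h=0 -> slot 0
150: h=7, probe 7,8,9,10 -> slot 10
130: h=9, probe 9,10,0,1 -> slot 1
Table: [660, 130, —, —, —, 225, 248, 249, 722, 996, 150]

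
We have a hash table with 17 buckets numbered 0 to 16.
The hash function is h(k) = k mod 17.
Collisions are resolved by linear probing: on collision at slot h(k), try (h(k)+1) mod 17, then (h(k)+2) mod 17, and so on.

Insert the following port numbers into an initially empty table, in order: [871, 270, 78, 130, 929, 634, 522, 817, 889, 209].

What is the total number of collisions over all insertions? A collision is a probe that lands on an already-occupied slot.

Insert 871: h=4, slot 4 empty -> index 4.
Insert 270: h=15, slot 15 empty -> index 15.
Insert 78: h=10, slot 10 empty -> index 10.
Insert 130: h=11, slot 11 empty -> index 11.
Insert 929: h=11, slot 11 occupied -> index 12.
Insert 634: h=5, slot 5 empty -> index 5.
Insert 522: h=12, slot 12 occupied -> index 13.
Insert 817: h=1, slot 1 empty -> index 1.
Insert 889: h=5, slot 5 occupied -> index 6.
Insert 209: h=5, slots 5,6 occupied -> index 7.
Table: [-, 817, -, -, 871, 634, 889, 209, -, -, 78, 130, 929, 522, -, 270, -]

5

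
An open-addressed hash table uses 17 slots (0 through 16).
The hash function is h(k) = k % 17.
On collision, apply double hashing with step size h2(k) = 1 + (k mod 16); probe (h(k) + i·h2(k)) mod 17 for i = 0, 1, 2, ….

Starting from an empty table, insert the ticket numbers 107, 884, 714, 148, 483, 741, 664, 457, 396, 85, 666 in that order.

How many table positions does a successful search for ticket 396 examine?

3

107: h=5 → slot 5
884: h=0 → slot 0
714: h=0, h2=11, probe 0,11 → slot 11
148: h=12 → slot 12
483: h=7 → slot 7
741: h=10 → slot 10
664: h=1 → slot 1
457: h=15 → slot 15
396: h=5, h2=13, probe 5,1,14 → slot 14
85: h=0, h2=6, probe 0,6 → slot 6
666: h=3 → slot 3
Table: [884, 664, ∅, 666, ∅, 107, 85, 483, ∅, ∅, 741, 714, 148, ∅, 396, 457, ∅]
Lookup 396: h=5, h2=13, probe 5,1,14 → found at 14.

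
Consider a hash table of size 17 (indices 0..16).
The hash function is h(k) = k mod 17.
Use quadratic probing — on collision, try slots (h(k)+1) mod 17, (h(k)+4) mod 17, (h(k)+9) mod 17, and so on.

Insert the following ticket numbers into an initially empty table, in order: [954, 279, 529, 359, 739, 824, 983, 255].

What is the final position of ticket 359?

6

954: h=2 → slot 2
279: h=7 → slot 7
529: h=2, probe 2,3 → slot 3
359: h=2, probe 2,3,6 → slot 6
739: h=8 → slot 8
824: h=8, probe 8,9 → slot 9
983: h=14 → slot 14
255: h=0 → slot 0
Table: [255, -, 954, 529, -, -, 359, 279, 739, 824, -, -, -, -, 983, -, -]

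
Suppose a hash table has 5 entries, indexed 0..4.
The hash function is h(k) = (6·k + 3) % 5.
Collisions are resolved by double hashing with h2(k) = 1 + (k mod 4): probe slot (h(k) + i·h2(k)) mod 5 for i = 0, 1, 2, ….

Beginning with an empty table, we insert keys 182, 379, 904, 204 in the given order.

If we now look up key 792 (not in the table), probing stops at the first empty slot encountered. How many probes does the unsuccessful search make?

2

182 hashes to 0; slot 0 is free → place at 0.
379 hashes to 2; slot 2 is free → place at 2.
904 hashes to 2, h2=1; 2 taken → place at 3.
204 hashes to 2, h2=1; 2,3 taken → place at 4.
Table: [182, ., 379, 904, 204]
Lookup 792: h=0, h2=1, probe 0,1 → slot 1 empty, not found.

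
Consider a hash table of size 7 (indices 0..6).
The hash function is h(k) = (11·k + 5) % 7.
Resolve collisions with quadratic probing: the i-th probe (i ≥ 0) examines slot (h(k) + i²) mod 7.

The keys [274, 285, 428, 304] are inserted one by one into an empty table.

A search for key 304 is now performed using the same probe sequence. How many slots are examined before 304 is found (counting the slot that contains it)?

274 hashes to 2; slot 2 is free -> place at 2.
285 hashes to 4; slot 4 is free -> place at 4.
428 hashes to 2; 2 taken -> place at 3.
304 hashes to 3; 3,4 taken -> place at 0.
Table: [304, ., 274, 428, 285, ., .]
Lookup 304: h=3, probe 3,4,0 → found at 0.

3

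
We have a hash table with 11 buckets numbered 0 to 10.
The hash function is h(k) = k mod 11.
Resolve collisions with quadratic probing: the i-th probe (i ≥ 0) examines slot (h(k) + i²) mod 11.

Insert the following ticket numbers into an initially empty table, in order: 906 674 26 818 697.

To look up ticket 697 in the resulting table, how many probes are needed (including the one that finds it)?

906: h=4 => slot 4
674: h=3 => slot 3
26: h=4, probe 4,5 => slot 5
818: h=4, probe 4,5,8 => slot 8
697: h=4, probe 4,5,8,2 => slot 2
Table: [∅, ∅, 697, 674, 906, 26, ∅, ∅, 818, ∅, ∅]
Lookup 697: h=4, probe 4,5,8,2 → found at 2.

4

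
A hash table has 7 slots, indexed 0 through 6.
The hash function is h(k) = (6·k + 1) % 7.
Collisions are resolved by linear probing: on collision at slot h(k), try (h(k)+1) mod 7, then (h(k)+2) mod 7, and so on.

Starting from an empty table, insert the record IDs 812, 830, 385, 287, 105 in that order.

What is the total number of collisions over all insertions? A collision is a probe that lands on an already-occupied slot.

7

812 hashes to 1; slot 1 is free => place at 1.
830 hashes to 4; slot 4 is free => place at 4.
385 hashes to 1; 1 taken => place at 2.
287 hashes to 1; 1,2 taken => place at 3.
105 hashes to 1; 1,2,3,4 taken => place at 5.
Table: [_, 812, 385, 287, 830, 105, _]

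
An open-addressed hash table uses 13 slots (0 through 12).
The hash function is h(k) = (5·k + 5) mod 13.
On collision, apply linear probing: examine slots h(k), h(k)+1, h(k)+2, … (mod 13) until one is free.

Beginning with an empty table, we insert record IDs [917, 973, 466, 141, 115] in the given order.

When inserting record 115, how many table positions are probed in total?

917: h=1 → slot 1
973: h=8 → slot 8
466: h=8, probe 8,9 → slot 9
141: h=8, probe 8,9,10 → slot 10
115: h=8, probe 8,9,10,11 → slot 11
Table: [-, 917, -, -, -, -, -, -, 973, 466, 141, 115, -]

4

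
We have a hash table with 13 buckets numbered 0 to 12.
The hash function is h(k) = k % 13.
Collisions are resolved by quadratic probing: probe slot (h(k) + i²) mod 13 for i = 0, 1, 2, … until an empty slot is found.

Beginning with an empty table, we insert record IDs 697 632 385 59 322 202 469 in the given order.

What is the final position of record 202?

11

697 hashes to 8; slot 8 is free -> place at 8.
632 hashes to 8; 8 taken -> place at 9.
385 hashes to 8; 8,9 taken -> place at 12.
59 hashes to 7; slot 7 is free -> place at 7.
322 hashes to 10; slot 10 is free -> place at 10.
202 hashes to 7; 7,8 taken -> place at 11.
469 hashes to 1; slot 1 is free -> place at 1.
Table: [., 469, ., ., ., ., ., 59, 697, 632, 322, 202, 385]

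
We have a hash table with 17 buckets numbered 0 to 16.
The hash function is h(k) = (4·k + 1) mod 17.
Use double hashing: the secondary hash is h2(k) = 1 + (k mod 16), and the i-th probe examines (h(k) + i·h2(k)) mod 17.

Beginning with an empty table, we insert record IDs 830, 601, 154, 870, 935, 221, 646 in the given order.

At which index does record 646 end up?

Insert 830: h=6, slot 6 empty → index 6.
Insert 601: h=8, slot 8 empty → index 8.
Insert 154: h=5, slot 5 empty → index 5.
Insert 870: h=13, slot 13 empty → index 13.
Insert 935: h=1, slot 1 empty → index 1.
Insert 221: h=1, h2=14, slot 1 occupied → index 15.
Insert 646: h=1, h2=7, slots 1,8,15,5 occupied → index 12.
Table: [∅, 935, ∅, ∅, ∅, 154, 830, ∅, 601, ∅, ∅, ∅, 646, 870, ∅, 221, ∅]

12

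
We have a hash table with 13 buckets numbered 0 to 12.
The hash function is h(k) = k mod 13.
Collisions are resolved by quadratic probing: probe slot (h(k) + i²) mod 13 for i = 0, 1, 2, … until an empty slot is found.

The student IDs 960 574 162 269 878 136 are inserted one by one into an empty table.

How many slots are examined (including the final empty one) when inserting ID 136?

960: h=11 -> slot 11
574: h=2 -> slot 2
162: h=6 -> slot 6
269: h=9 -> slot 9
878: h=7 -> slot 7
136: h=6, probe 6,7,10 -> slot 10
Table: [., ., 574, ., ., ., 162, 878, ., 269, 136, 960, .]

3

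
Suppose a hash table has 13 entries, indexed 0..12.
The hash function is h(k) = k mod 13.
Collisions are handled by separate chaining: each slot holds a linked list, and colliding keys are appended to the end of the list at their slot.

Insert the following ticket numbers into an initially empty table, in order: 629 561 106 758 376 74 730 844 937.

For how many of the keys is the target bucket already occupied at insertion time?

Insert 629: h=5, bucket 5 empty -> new chain.
Insert 561: h=2, bucket 2 empty -> new chain.
Insert 106: h=2, bucket 2 nonempty -> append to chain.
Insert 758: h=4, bucket 4 empty -> new chain.
Insert 376: h=12, bucket 12 empty -> new chain.
Insert 74: h=9, bucket 9 empty -> new chain.
Insert 730: h=2, bucket 2 nonempty -> append to chain.
Insert 844: h=12, bucket 12 nonempty -> append to chain.
Insert 937: h=1, bucket 1 empty -> new chain.
Final buckets:
0: ∅
1: 937
2: 561 -> 106 -> 730
3: ∅
4: 758
5: 629
6: ∅
7: ∅
8: ∅
9: 74
10: ∅
11: ∅
12: 376 -> 844

3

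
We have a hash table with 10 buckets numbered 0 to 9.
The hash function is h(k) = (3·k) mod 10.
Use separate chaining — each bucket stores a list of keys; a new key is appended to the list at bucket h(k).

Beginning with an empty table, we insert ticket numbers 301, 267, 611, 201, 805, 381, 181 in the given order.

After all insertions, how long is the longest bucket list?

5

301 → bucket 3
267 → bucket 1
611 → bucket 3 (collision)
201 → bucket 3 (collision)
805 → bucket 5
381 → bucket 3 (collision)
181 → bucket 3 (collision)
Final buckets:
0: ∅
1: 267
2: ∅
3: 301 -> 611 -> 201 -> 381 -> 181
4: ∅
5: 805
6: ∅
7: ∅
8: ∅
9: ∅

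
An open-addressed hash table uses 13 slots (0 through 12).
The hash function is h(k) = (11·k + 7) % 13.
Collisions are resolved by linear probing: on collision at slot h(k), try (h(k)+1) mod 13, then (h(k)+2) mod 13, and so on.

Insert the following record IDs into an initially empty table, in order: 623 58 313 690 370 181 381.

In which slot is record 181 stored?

11

Insert 623: h=9, slot 9 empty → index 9.
Insert 58: h=8, slot 8 empty → index 8.
Insert 313: h=5, slot 5 empty → index 5.
Insert 690: h=5, slot 5 occupied → index 6.
Insert 370: h=8, slots 8,9 occupied → index 10.
Insert 181: h=9, slots 9,10 occupied → index 11.
Insert 381: h=12, slot 12 empty → index 12.
Table: [—, —, —, —, —, 313, 690, —, 58, 623, 370, 181, 381]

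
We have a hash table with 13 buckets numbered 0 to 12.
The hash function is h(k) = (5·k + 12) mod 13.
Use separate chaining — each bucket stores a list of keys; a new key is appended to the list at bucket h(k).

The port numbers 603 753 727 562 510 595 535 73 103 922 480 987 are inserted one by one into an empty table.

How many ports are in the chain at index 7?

6

603 → bucket 11
753 → bucket 7
727 → bucket 7 (collision)
562 → bucket 1
510 → bucket 1 (collision)
595 → bucket 10
535 → bucket 9
73 → bucket 0
103 → bucket 7 (collision)
922 → bucket 7 (collision)
480 → bucket 7 (collision)
987 → bucket 7 (collision)
Final buckets:
0: 73
1: 562 -> 510
2: _
3: _
4: _
5: _
6: _
7: 753 -> 727 -> 103 -> 922 -> 480 -> 987
8: _
9: 535
10: 595
11: 603
12: _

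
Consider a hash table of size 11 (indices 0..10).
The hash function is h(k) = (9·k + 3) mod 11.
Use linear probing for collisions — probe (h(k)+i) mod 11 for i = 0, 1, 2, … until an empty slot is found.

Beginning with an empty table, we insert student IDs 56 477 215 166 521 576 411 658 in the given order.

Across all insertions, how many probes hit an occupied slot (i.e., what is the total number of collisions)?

Insert 56: h=1, slot 1 empty => index 1.
Insert 477: h=6, slot 6 empty => index 6.
Insert 215: h=2, slot 2 empty => index 2.
Insert 166: h=1, slots 1,2 occupied => index 3.
Insert 521: h=6, slot 6 occupied => index 7.
Insert 576: h=6, slots 6,7 occupied => index 8.
Insert 411: h=6, slots 6,7,8 occupied => index 9.
Insert 658: h=7, slots 7,8,9 occupied => index 10.
Table: [—, 56, 215, 166, —, —, 477, 521, 576, 411, 658]

11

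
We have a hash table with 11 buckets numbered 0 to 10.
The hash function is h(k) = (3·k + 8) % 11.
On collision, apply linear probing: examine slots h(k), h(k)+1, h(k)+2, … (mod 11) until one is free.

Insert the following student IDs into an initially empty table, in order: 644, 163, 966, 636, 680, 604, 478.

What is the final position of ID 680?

6

644 hashes to 4; slot 4 is free → place at 4.
163 hashes to 2; slot 2 is free → place at 2.
966 hashes to 2; 2 taken → place at 3.
636 hashes to 2; 2,3,4 taken → place at 5.
680 hashes to 2; 2,3,4,5 taken → place at 6.
604 hashes to 5; 5,6 taken → place at 7.
478 hashes to 1; slot 1 is free → place at 1.
Table: [-, 478, 163, 966, 644, 636, 680, 604, -, -, -]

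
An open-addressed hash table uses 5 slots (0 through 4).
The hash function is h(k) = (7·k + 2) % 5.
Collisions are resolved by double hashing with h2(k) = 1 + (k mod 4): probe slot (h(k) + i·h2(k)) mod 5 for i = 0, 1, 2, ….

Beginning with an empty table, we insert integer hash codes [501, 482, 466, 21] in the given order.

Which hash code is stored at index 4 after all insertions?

501 hashes to 4; slot 4 is free -> place at 4.
482 hashes to 1; slot 1 is free -> place at 1.
466 hashes to 4, h2=3; 4 taken -> place at 2.
21 hashes to 4, h2=2; 4,1 taken -> place at 3.
Table: [., 482, 466, 21, 501]

501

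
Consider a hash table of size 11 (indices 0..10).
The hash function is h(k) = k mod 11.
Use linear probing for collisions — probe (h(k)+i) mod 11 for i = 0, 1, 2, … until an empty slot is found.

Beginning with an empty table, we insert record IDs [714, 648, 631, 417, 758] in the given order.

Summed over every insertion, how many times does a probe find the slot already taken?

Insert 714: h=10, slot 10 empty => index 10.
Insert 648: h=10, slot 10 occupied => index 0.
Insert 631: h=4, slot 4 empty => index 4.
Insert 417: h=10, slots 10,0 occupied => index 1.
Insert 758: h=10, slots 10,0,1 occupied => index 2.
Table: [648, 417, 758, —, 631, —, —, —, —, —, 714]

6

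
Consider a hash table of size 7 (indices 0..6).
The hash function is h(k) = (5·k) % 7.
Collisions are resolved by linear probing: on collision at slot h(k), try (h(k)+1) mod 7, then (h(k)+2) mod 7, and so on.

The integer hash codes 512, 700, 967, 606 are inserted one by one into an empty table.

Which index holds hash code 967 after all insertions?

Insert 512: h=5, slot 5 empty => index 5.
Insert 700: h=0, slot 0 empty => index 0.
Insert 967: h=5, slot 5 occupied => index 6.
Insert 606: h=6, slots 6,0 occupied => index 1.
Table: [700, 606, —, —, —, 512, 967]

6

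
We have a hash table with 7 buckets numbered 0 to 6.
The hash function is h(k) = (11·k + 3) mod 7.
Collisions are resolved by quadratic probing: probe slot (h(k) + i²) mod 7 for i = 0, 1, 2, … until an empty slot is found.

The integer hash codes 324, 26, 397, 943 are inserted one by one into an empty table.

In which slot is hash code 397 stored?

3

324 hashes to 4; slot 4 is free → place at 4.
26 hashes to 2; slot 2 is free → place at 2.
397 hashes to 2; 2 taken → place at 3.
943 hashes to 2; 2,3 taken → place at 6.
Table: [., ., 26, 397, 324, ., 943]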